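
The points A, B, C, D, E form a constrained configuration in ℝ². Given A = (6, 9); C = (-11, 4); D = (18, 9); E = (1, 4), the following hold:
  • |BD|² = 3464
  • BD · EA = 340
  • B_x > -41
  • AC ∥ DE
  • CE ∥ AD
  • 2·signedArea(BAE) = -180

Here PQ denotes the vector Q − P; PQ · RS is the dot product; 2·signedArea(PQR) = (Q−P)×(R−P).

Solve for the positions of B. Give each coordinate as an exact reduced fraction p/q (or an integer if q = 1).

1. B_x = -40  [BD · EA = 340 ∩ 2·signedArea(BAE) = -180]
2. B_y = -1  [BD · EA = 340 ∩ 2·signedArea(BAE) = -180]
   → B = (-40, -1)

B = (-40, -1)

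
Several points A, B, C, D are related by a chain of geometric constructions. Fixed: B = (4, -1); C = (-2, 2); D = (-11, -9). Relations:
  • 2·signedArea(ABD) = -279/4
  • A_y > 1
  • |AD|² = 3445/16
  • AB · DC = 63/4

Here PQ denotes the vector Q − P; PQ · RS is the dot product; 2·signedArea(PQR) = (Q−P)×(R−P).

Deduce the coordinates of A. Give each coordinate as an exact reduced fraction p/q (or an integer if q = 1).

A = (-1/2, 5/4)

1. A_x = -1/2  [2·signedArea(ABD) = -279/4 ∩ AB · DC = 63/4]
2. A_y = 5/4  [2·signedArea(ABD) = -279/4 ∩ AB · DC = 63/4]
   → A = (-1/2, 5/4)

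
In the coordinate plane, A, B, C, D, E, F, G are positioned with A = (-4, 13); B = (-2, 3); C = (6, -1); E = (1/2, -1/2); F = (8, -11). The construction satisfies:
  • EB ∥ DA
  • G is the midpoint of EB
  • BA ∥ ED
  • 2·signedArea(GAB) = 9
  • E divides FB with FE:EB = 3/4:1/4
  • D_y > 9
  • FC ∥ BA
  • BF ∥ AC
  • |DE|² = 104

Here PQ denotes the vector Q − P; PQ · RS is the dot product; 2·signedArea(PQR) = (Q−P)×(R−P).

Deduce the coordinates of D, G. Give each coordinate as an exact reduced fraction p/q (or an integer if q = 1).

1. D_x = -3/2  [EB ∥ DA ∩ BA ∥ ED]
2. D_y = 19/2  [EB ∥ DA ∩ BA ∥ ED]
   → D = (-3/2, 19/2)
3. G_x = -3/4  [G is the midpoint of EB]
4. G_y = 5/4  [G is the midpoint of EB]
   → G = (-3/4, 5/4)

D = (-3/2, 19/2)
G = (-3/4, 5/4)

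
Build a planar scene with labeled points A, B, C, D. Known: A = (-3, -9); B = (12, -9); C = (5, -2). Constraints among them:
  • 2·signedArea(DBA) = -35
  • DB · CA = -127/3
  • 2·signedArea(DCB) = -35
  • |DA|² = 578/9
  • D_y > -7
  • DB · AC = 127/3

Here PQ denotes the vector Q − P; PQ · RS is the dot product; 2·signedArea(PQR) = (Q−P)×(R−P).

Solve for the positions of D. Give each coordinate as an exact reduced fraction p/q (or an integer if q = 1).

1. D_x = 14/3  [2·signedArea(DCB) = -35 ∩ DB · CA = -127/3]
2. D_y = -20/3  [2·signedArea(DCB) = -35 ∩ DB · CA = -127/3]
   → D = (14/3, -20/3)

D = (14/3, -20/3)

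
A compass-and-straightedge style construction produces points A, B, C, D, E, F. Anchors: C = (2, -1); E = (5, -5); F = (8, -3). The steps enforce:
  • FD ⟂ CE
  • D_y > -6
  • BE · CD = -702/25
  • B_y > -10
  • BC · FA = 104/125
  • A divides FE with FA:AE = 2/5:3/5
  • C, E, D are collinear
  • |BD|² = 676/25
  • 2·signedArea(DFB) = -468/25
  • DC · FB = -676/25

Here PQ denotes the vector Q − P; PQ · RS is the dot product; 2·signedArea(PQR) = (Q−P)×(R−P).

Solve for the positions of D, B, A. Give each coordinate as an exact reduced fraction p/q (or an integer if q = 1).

1. D_x = 128/25  [C, E, D are collinear ∩ FD ⟂ CE]
2. D_y = -129/25  [C, E, D are collinear ∩ FD ⟂ CE]
   → D = (128/25, -129/25)
3. B_x = 206/25  [line -78/25·x + 104/25·y + 1612/25 = 0 ∩ |BD|² = 676/25]
4. B_y = -233/25  [line -78/25·x + 104/25·y + 1612/25 = 0 ∩ |BD|² = 676/25]
   → B = (206/25, -233/25)
5. A_x = 34/5  [A divides FE with FA:AE = 2/5:3/5]
6. A_y = -19/5  [A divides FE with FA:AE = 2/5:3/5]
   → A = (34/5, -19/5)

A = (34/5, -19/5)
B = (206/25, -233/25)
D = (128/25, -129/25)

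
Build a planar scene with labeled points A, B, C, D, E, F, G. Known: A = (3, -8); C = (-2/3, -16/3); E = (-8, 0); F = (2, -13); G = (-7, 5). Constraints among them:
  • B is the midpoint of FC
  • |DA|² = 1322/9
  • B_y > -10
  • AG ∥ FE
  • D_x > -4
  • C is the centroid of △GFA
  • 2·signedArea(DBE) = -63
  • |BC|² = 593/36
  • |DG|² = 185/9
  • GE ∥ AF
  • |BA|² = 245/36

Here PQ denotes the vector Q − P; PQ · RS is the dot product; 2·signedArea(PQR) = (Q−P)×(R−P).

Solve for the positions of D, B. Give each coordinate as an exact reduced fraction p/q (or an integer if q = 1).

B = (2/3, -55/6)
D = (-10/3, 7/3)

1. B_x = 2/3  [B is the midpoint of FC]
2. B_y = -55/6  [B is the midpoint of FC]
   → B = (2/3, -55/6)
3. D_x = -10/3  [line -55/6·x + -26/3·y + -31/3 = 0 ∩ |DG|² = 185/9]
4. D_y = 7/3  [line -55/6·x + -26/3·y + -31/3 = 0 ∩ |DG|² = 185/9]
   → D = (-10/3, 7/3)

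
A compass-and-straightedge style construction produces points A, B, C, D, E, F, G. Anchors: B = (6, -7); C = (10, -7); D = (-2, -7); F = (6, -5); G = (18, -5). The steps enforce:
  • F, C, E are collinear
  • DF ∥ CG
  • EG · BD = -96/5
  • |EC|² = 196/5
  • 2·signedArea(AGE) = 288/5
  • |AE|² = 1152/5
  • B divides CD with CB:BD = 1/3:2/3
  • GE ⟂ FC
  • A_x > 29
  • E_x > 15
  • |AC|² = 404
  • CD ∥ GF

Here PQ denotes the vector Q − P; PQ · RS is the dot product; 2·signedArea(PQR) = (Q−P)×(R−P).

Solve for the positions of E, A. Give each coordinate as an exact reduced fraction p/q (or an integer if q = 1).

A = (30, -5)
E = (78/5, -49/5)

1. E_x = 78/5  [F, C, E are collinear ∩ GE ⟂ FC]
2. E_y = -49/5  [F, C, E are collinear ∩ GE ⟂ FC]
   → E = (78/5, -49/5)
3. A_x = 30  [line 24/5·x + -12/5·y + -156 = 0 ∩ |AC|² = 404]
4. A_y = -5  [line 24/5·x + -12/5·y + -156 = 0 ∩ |AC|² = 404]
   → A = (30, -5)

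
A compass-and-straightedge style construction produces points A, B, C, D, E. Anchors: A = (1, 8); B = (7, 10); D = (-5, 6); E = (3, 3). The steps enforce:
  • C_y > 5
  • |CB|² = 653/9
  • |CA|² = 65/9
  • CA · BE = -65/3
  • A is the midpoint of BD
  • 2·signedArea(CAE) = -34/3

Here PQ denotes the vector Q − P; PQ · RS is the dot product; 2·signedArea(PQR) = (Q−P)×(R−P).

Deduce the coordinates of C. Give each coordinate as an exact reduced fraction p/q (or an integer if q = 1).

1. C_x = -1/3  [2·signedArea(CAE) = -34/3 ∩ CA · BE = -65/3]
2. C_y = 17/3  [2·signedArea(CAE) = -34/3 ∩ CA · BE = -65/3]
   → C = (-1/3, 17/3)

C = (-1/3, 17/3)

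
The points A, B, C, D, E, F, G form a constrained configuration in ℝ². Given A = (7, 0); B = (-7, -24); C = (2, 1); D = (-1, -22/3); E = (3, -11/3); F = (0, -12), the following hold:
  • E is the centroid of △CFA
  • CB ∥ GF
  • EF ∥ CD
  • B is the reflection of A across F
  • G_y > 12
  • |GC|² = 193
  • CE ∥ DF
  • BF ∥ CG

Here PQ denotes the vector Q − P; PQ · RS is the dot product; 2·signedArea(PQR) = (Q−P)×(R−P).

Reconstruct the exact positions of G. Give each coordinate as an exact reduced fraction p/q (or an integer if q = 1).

1. G_x = 9  [CB ∥ GF ∩ BF ∥ CG]
2. G_y = 13  [CB ∥ GF ∩ BF ∥ CG]
   → G = (9, 13)

G = (9, 13)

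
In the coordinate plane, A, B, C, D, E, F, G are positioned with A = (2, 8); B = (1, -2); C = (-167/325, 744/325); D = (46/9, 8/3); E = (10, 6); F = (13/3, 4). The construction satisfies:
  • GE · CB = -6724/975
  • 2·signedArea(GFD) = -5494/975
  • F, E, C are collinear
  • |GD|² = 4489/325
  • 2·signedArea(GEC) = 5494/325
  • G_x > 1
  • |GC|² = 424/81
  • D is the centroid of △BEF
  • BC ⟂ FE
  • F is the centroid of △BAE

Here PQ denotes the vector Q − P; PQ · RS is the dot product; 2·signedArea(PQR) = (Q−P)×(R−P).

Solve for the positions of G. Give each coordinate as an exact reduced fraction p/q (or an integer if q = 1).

G = (4699/2925, 1394/975)

1. G_x = 4699/2925  [2·signedArea(GEC) = 5494/325 ∩ 2·signedArea(GFD) = -5494/975]
2. G_y = 1394/975  [2·signedArea(GEC) = 5494/325 ∩ 2·signedArea(GFD) = -5494/975]
   → G = (4699/2925, 1394/975)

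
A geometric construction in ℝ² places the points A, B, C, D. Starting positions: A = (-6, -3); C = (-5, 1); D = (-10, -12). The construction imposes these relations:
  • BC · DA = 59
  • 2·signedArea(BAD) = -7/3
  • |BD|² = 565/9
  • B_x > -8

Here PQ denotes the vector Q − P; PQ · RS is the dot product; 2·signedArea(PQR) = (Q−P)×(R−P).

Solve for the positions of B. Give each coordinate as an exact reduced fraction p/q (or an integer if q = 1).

B = (-7, -14/3)

1. B_x = -7  [BC · DA = 59 ∩ 2·signedArea(BAD) = -7/3]
2. B_y = -14/3  [BC · DA = 59 ∩ 2·signedArea(BAD) = -7/3]
   → B = (-7, -14/3)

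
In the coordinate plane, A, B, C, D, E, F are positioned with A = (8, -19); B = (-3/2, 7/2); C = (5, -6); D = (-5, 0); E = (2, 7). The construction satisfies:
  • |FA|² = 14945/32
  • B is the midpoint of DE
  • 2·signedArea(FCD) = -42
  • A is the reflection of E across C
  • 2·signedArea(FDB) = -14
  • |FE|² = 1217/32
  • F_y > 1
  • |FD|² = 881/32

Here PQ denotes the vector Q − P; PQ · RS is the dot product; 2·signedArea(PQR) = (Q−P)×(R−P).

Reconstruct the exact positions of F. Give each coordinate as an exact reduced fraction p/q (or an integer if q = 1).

1. F_x = 1/8  [2·signedArea(FDB) = -14 ∩ 2·signedArea(FCD) = -42]
2. F_y = 9/8  [2·signedArea(FDB) = -14 ∩ 2·signedArea(FCD) = -42]
   → F = (1/8, 9/8)

F = (1/8, 9/8)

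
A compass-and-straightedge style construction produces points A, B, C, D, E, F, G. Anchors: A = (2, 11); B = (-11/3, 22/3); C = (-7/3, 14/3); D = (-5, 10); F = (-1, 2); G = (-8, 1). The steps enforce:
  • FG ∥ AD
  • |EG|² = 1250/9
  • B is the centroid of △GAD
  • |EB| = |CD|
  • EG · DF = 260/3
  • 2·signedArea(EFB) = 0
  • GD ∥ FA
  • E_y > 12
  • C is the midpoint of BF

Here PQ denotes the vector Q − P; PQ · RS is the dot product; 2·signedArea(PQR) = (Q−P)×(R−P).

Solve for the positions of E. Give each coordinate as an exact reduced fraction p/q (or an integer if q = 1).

E = (-19/3, 38/3)

1. E_x = -19/3  [2·signedArea(EFB) = 0 ∩ EG · DF = 260/3]
2. E_y = 38/3  [2·signedArea(EFB) = 0 ∩ EG · DF = 260/3]
   → E = (-19/3, 38/3)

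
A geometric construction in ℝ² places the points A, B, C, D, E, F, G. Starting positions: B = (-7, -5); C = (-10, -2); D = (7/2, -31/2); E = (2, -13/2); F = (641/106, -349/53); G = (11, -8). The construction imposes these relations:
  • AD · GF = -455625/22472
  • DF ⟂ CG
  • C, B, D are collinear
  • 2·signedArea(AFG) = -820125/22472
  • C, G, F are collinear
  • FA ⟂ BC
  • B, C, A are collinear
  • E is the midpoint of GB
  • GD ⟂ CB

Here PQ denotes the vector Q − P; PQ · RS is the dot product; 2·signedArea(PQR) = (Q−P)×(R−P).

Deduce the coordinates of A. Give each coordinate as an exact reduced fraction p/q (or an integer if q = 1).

A = (67/212, -2611/212)

1. A_x = 67/212  [B, C, A are collinear ∩ FA ⟂ BC]
2. A_y = -2611/212  [B, C, A are collinear ∩ FA ⟂ BC]
   → A = (67/212, -2611/212)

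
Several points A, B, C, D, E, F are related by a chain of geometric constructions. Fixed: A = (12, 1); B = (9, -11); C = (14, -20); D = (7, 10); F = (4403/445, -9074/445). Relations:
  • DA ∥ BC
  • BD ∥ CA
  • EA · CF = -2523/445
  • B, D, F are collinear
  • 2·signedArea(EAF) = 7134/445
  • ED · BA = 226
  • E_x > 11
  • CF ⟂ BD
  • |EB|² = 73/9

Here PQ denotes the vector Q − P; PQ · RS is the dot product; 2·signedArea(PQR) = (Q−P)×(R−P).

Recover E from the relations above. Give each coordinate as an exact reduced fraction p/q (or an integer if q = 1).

E = (35/3, -10)

1. E_x = 35/3  [EA · CF = -2523/445 ∩ 2·signedArea(EAF) = 7134/445]
2. E_y = -10  [EA · CF = -2523/445 ∩ 2·signedArea(EAF) = 7134/445]
   → E = (35/3, -10)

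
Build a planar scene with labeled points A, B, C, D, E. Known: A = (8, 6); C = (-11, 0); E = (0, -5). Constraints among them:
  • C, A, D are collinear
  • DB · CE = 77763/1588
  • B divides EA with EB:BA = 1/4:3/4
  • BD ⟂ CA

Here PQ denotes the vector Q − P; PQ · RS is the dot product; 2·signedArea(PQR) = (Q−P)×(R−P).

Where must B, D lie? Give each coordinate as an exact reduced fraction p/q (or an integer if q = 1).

1. B_x = 2  [B divides EA with EB:BA = 1/4:3/4]
2. B_y = -9/4  [B divides EA with EB:BA = 1/4:3/4]
   → B = (2, -9/4)
3. D_x = 139/794  [C, A, D are collinear ∩ BD ⟂ CA]
4. D_y = 1401/397  [C, A, D are collinear ∩ BD ⟂ CA]
   → D = (139/794, 1401/397)

B = (2, -9/4)
D = (139/794, 1401/397)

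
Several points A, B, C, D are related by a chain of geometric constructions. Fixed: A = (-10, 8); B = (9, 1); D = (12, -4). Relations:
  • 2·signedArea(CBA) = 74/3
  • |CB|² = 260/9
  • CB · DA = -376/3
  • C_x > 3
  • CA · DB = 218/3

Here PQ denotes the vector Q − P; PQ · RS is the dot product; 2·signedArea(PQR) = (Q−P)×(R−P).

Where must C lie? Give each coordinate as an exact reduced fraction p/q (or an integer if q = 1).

1. C_x = 11/3  [2·signedArea(CBA) = 74/3 ∩ CA · DB = 218/3]
2. C_y = 5/3  [2·signedArea(CBA) = 74/3 ∩ CA · DB = 218/3]
   → C = (11/3, 5/3)

C = (11/3, 5/3)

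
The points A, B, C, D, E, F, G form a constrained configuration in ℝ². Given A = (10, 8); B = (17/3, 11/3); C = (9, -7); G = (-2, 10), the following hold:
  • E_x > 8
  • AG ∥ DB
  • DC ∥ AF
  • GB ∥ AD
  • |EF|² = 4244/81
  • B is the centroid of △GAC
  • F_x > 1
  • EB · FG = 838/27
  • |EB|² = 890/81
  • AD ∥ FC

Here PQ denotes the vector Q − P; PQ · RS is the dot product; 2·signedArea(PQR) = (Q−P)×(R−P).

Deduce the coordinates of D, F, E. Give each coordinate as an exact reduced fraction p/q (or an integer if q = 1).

1. D_x = 53/3  [AG ∥ DB ∩ GB ∥ AD]
2. D_y = 5/3  [AG ∥ DB ∩ GB ∥ AD]
   → D = (53/3, 5/3)
3. F_x = 4/3  [AD ∥ FC ∩ DC ∥ AF]
4. F_y = -2/3  [AD ∥ FC ∩ DC ∥ AF]
   → F = (4/3, -2/3)
5. E_x = 74/9  [line 10/3·x + -32/3·y + -292/27 = 0 ∩ |EB|² = 890/81]
6. E_y = 14/9  [line 10/3·x + -32/3·y + -292/27 = 0 ∩ |EB|² = 890/81]
   → E = (74/9, 14/9)

D = (53/3, 5/3)
E = (74/9, 14/9)
F = (4/3, -2/3)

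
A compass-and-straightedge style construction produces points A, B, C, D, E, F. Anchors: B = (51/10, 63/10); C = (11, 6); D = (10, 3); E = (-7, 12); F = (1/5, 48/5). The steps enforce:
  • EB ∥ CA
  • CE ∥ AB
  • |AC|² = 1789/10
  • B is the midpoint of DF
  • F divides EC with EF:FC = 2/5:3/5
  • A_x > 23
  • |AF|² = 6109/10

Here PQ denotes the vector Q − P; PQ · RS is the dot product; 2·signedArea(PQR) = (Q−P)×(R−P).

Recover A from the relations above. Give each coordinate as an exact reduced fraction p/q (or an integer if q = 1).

1. A_x = 231/10  [CE ∥ AB ∩ EB ∥ CA]
2. A_y = 3/10  [CE ∥ AB ∩ EB ∥ CA]
   → A = (231/10, 3/10)

A = (231/10, 3/10)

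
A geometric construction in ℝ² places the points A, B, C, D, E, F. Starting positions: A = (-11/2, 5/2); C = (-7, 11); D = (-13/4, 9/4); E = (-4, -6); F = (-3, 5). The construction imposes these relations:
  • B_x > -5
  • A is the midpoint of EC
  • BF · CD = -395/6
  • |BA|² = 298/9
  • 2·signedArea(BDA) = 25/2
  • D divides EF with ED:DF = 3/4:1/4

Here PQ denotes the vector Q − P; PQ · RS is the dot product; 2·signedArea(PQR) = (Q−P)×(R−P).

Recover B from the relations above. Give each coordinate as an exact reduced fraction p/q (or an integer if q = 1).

B = (-9/2, -19/6)

1. B_x = -9/2  [BF · CD = -395/6 ∩ 2·signedArea(BDA) = 25/2]
2. B_y = -19/6  [BF · CD = -395/6 ∩ 2·signedArea(BDA) = 25/2]
   → B = (-9/2, -19/6)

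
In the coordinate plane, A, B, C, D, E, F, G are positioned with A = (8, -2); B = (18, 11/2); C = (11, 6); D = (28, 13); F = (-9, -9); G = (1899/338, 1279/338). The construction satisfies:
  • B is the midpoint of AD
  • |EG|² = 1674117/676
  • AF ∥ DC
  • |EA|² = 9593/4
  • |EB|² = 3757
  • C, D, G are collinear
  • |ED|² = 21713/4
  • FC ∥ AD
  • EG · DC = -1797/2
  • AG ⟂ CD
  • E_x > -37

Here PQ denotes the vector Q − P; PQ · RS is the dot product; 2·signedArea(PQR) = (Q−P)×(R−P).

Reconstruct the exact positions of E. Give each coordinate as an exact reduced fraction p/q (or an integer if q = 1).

1. E_x = -36  [line 17·x + 7·y + 1553/2 = 0 ∩ |EB|² = 3757]
2. E_y = -47/2  [line 17·x + 7·y + 1553/2 = 0 ∩ |EB|² = 3757]
   → E = (-36, -47/2)

E = (-36, -47/2)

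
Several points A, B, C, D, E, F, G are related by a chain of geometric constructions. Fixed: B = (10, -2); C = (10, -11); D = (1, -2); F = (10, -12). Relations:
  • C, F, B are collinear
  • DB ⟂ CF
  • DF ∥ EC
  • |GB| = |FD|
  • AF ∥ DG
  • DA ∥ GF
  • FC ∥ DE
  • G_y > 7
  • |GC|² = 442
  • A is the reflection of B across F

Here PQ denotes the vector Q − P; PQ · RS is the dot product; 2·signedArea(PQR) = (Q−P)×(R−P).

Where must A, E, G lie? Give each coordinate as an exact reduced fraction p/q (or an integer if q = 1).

1. A_x = 10  [A is the reflection of B across F]
2. A_y = -22  [A is the reflection of B across F]
   → A = (10, -22)
3. E_x = 1  [DF ∥ EC ∩ FC ∥ DE]
4. E_y = -1  [DF ∥ EC ∩ FC ∥ DE]
   → E = (1, -1)
5. G_x = 1  [DA ∥ GF ∩ AF ∥ DG]
6. G_y = 8  [DA ∥ GF ∩ AF ∥ DG]
   → G = (1, 8)

A = (10, -22)
E = (1, -1)
G = (1, 8)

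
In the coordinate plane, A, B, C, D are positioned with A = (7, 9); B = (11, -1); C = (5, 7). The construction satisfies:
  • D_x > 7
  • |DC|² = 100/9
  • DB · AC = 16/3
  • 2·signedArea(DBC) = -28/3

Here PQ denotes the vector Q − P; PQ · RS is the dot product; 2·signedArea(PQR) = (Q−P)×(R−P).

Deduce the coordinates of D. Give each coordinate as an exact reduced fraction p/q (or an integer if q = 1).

1. D_x = 23/3  [2·signedArea(DBC) = -28/3 ∩ DB · AC = 16/3]
2. D_y = 5  [2·signedArea(DBC) = -28/3 ∩ DB · AC = 16/3]
   → D = (23/3, 5)

D = (23/3, 5)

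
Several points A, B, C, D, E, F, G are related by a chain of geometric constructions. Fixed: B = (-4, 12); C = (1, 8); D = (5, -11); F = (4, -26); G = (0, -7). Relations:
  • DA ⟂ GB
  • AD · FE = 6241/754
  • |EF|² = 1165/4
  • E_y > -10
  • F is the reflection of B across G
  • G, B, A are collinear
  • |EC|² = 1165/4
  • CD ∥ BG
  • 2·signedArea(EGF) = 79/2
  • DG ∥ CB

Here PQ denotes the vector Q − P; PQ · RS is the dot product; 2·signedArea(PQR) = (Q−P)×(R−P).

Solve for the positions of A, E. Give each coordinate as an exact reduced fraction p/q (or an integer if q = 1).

1. A_x = 384/377  [G, B, A are collinear ∩ DA ⟂ GB]
2. A_y = -4463/377  [G, B, A are collinear ∩ DA ⟂ GB]
   → A = (384/377, -4463/377)
3. E_x = 5/2  [line 19·x + 4·y + -23/2 = 0 ∩ |EF|² = 1165/4]
4. E_y = -9  [line 19·x + 4·y + -23/2 = 0 ∩ |EF|² = 1165/4]
   → E = (5/2, -9)

A = (384/377, -4463/377)
E = (5/2, -9)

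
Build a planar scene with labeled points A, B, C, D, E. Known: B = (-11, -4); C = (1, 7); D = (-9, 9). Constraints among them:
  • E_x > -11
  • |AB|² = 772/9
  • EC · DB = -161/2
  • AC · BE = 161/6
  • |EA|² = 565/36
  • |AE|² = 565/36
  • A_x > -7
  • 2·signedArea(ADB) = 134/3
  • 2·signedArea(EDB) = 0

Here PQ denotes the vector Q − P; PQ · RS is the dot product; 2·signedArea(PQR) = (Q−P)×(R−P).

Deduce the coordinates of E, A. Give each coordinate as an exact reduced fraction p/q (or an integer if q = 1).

1. E_x = -10  [2·signedArea(EDB) = 0 ∩ EC · DB = -161/2]
2. E_y = 5/2  [2·signedArea(EDB) = 0 ∩ EC · DB = -161/2]
   → E = (-10, 5/2)
3. A_x = -19/3  [2·signedArea(ADB) = 134/3 ∩ AC · BE = 161/6]
4. A_y = 4  [2·signedArea(ADB) = 134/3 ∩ AC · BE = 161/6]
   → A = (-19/3, 4)

A = (-19/3, 4)
E = (-10, 5/2)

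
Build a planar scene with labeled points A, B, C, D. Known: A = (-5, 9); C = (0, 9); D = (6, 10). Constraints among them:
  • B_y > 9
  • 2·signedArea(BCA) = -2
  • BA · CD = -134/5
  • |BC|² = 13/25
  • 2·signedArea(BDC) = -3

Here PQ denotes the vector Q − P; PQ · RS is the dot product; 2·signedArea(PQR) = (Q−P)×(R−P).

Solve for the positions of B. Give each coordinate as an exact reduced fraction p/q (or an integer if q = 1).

1. B_x = -3/5  [2·signedArea(BDC) = -3 ∩ BA · CD = -134/5]
2. B_y = 47/5  [2·signedArea(BDC) = -3 ∩ BA · CD = -134/5]
   → B = (-3/5, 47/5)

B = (-3/5, 47/5)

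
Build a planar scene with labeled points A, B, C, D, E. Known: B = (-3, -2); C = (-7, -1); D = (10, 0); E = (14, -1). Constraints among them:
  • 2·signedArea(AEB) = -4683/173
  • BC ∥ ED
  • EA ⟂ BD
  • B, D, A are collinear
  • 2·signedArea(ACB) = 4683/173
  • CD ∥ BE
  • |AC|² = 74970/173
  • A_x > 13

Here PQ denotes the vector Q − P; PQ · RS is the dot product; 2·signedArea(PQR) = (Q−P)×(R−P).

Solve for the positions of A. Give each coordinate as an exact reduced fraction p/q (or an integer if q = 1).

1. A_x = 2380/173  [B, D, A are collinear ∩ EA ⟂ BD]
2. A_y = 100/173  [B, D, A are collinear ∩ EA ⟂ BD]
   → A = (2380/173, 100/173)

A = (2380/173, 100/173)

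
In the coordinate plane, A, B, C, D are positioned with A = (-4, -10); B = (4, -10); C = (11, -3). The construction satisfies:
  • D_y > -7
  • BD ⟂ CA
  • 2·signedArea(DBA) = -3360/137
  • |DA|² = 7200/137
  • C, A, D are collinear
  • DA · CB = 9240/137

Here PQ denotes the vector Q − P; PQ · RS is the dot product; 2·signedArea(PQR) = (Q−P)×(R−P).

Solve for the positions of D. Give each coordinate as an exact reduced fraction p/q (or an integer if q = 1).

1. D_x = 352/137  [C, A, D are collinear ∩ BD ⟂ CA]
2. D_y = -950/137  [C, A, D are collinear ∩ BD ⟂ CA]
   → D = (352/137, -950/137)

D = (352/137, -950/137)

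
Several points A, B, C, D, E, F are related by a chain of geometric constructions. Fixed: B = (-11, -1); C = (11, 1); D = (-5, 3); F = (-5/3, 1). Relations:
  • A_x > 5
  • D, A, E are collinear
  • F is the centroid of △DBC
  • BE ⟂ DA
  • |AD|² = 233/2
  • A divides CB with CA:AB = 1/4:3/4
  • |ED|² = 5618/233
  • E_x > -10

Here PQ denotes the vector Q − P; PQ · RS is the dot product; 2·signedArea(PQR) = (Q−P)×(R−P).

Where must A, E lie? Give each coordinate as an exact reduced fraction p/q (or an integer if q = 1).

A = (11/2, 1/2)
E = (-2278/233, 964/233)

1. A_x = 11/2  [A divides CB with CA:AB = 1/4:3/4]
2. A_y = 1/2  [A divides CB with CA:AB = 1/4:3/4]
   → A = (11/2, 1/2)
3. E_x = -2278/233  [D, A, E are collinear ∩ BE ⟂ DA]
4. E_y = 964/233  [D, A, E are collinear ∩ BE ⟂ DA]
   → E = (-2278/233, 964/233)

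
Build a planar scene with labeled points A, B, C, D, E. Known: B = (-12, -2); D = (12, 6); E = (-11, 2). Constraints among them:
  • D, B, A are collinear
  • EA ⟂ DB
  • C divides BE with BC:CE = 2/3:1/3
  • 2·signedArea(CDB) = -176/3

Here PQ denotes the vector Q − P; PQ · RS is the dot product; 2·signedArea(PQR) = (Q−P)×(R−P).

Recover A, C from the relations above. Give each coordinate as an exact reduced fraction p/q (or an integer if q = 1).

1. A_x = -99/10  [D, B, A are collinear ∩ EA ⟂ DB]
2. A_y = -13/10  [D, B, A are collinear ∩ EA ⟂ DB]
   → A = (-99/10, -13/10)
3. C_x = -34/3  [C divides BE with BC:CE = 2/3:1/3]
4. C_y = 2/3  [C divides BE with BC:CE = 2/3:1/3]
   → C = (-34/3, 2/3)

A = (-99/10, -13/10)
C = (-34/3, 2/3)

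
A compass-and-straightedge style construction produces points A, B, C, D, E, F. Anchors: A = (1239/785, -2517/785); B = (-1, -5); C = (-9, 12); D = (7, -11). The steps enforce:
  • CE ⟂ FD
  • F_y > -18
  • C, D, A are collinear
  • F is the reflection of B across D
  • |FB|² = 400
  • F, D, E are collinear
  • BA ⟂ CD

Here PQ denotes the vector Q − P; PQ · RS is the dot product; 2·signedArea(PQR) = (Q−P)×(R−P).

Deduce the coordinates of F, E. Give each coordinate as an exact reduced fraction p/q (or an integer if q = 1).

E = (-357/25, 124/25)
F = (15, -17)

1. F_x = 15  [F is the reflection of B across D]
2. F_y = -17  [F is the reflection of B across D]
   → F = (15, -17)
3. E_x = -357/25  [F, D, E are collinear ∩ CE ⟂ FD]
4. E_y = 124/25  [F, D, E are collinear ∩ CE ⟂ FD]
   → E = (-357/25, 124/25)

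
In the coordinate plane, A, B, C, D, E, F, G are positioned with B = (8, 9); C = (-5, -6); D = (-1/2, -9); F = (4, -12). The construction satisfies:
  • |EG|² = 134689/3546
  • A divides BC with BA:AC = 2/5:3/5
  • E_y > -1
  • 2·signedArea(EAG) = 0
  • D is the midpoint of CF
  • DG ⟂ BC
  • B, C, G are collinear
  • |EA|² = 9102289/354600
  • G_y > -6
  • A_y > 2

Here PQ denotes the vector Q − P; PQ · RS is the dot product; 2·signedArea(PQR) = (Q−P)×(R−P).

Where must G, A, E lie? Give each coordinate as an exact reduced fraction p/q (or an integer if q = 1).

A = (14/5, 3)
E = (-1225/2364, -653/788)
G = (-3589/788, -4323/788)

1. G_x = -3589/788  [B, C, G are collinear ∩ DG ⟂ BC]
2. G_y = -4323/788  [B, C, G are collinear ∩ DG ⟂ BC]
   → G = (-3589/788, -4323/788)
3. A_x = 14/5  [A divides BC with BA:AC = 2/5:3/5]
4. A_y = 3  [A divides BC with BA:AC = 2/5:3/5]
   → A = (14/5, 3)
5. E_x = -1225/2364  [line 6687/788·x + -28977/3940·y + -6687/3940 = 0 ∩ |EG|² = 134689/3546]
6. E_y = -653/788  [line 6687/788·x + -28977/3940·y + -6687/3940 = 0 ∩ |EG|² = 134689/3546]
   → E = (-1225/2364, -653/788)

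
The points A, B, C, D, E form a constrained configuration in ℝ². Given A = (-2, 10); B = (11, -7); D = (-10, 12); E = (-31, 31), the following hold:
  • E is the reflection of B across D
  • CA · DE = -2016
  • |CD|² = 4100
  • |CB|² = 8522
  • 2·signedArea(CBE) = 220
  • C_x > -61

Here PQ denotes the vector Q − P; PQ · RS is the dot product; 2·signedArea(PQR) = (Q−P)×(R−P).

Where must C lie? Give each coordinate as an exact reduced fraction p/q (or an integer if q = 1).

C = (-60, 52)

1. C_x = -60  [2·signedArea(CBE) = 220 ∩ CA · DE = -2016]
2. C_y = 52  [2·signedArea(CBE) = 220 ∩ CA · DE = -2016]
   → C = (-60, 52)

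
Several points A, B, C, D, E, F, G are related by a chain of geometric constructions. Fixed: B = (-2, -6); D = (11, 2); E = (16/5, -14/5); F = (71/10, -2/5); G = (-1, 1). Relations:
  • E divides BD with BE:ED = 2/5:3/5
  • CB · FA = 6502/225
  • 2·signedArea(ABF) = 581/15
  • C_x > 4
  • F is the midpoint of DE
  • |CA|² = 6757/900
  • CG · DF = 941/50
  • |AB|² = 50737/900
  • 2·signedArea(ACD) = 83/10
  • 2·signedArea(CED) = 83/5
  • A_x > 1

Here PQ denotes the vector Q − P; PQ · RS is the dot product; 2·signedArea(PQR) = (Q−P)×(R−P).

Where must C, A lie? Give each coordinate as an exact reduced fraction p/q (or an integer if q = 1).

A = (17/10, 8/15)
C = (22/5, 1/15)

1. C_x = 22/5  [CG · DF = 941/50 ∩ 2·signedArea(CED) = 83/5]
2. C_y = 1/15  [CG · DF = 941/50 ∩ 2·signedArea(CED) = 83/5]
   → C = (22/5, 1/15)
3. A_x = 17/10  [2·signedArea(ABF) = 581/15 ∩ 2·signedArea(ACD) = 83/10]
4. A_y = 8/15  [2·signedArea(ABF) = 581/15 ∩ 2·signedArea(ACD) = 83/10]
   → A = (17/10, 8/15)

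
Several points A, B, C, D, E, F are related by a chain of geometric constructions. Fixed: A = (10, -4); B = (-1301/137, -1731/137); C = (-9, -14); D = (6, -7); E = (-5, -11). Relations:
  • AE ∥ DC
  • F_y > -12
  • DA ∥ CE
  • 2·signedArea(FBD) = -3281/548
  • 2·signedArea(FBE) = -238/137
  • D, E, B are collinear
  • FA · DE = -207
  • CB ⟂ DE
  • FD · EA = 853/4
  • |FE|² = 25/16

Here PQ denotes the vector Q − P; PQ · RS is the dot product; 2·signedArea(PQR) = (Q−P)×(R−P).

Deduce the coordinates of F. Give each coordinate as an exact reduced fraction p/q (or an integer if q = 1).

1. F_x = -6  [2·signedArea(FBD) = -3281/548 ∩ FD · EA = 853/4]
2. F_y = -47/4  [2·signedArea(FBD) = -3281/548 ∩ FD · EA = 853/4]
   → F = (-6, -47/4)

F = (-6, -47/4)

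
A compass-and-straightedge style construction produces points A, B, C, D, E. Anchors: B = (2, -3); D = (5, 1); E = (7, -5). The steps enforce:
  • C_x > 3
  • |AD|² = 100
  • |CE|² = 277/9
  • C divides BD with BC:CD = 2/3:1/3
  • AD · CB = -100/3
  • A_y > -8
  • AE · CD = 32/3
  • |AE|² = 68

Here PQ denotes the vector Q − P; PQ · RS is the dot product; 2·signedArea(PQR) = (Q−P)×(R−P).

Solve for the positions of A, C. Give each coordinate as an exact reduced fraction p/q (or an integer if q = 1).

A = (-1, -7)
C = (4, -1/3)

1. C_x = 4  [C divides BD with BC:CD = 2/3:1/3]
2. C_y = -1/3  [C divides BD with BC:CD = 2/3:1/3]
   → C = (4, -1/3)
3. A_x = -1  [line -1·x + -4/3·y + -31/3 = 0 ∩ |AD|² = 100]
4. A_y = -7  [line -1·x + -4/3·y + -31/3 = 0 ∩ |AD|² = 100]
   → A = (-1, -7)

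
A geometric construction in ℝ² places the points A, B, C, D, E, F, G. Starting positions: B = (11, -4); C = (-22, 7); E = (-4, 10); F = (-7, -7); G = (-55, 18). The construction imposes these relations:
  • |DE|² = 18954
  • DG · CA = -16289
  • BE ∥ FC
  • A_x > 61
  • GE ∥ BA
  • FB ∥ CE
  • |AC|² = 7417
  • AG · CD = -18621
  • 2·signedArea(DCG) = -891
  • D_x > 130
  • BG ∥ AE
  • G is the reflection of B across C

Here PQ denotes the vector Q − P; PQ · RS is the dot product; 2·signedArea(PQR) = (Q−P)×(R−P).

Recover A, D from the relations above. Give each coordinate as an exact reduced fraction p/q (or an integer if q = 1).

A = (62, -12)
D = (131, -17)

1. A_x = 62  [BG ∥ AE ∩ GE ∥ BA]
2. A_y = -12  [BG ∥ AE ∩ GE ∥ BA]
   → A = (62, -12)
3. D_x = 131  [2·signedArea(DCG) = -891 ∩ DG · CA = -16289]
4. D_y = -17  [2·signedArea(DCG) = -891 ∩ DG · CA = -16289]
   → D = (131, -17)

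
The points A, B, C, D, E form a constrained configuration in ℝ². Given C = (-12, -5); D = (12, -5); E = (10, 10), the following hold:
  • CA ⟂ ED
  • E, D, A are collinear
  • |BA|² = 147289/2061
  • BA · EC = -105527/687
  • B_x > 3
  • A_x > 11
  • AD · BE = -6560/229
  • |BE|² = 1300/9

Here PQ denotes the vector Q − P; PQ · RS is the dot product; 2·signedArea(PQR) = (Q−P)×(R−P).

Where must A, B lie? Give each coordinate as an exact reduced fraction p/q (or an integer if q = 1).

A = (2652/229, -425/229)
B = (10/3, 0)

1. A_x = 2652/229  [E, D, A are collinear ∩ CA ⟂ ED]
2. A_y = -425/229  [E, D, A are collinear ∩ CA ⟂ ED]
   → A = (2652/229, -425/229)
3. B_x = 10/3  [BA · EC = -105527/687 ∩ AD · BE = -6560/229]
4. B_y = 0  [BA · EC = -105527/687 ∩ AD · BE = -6560/229]
   → B = (10/3, 0)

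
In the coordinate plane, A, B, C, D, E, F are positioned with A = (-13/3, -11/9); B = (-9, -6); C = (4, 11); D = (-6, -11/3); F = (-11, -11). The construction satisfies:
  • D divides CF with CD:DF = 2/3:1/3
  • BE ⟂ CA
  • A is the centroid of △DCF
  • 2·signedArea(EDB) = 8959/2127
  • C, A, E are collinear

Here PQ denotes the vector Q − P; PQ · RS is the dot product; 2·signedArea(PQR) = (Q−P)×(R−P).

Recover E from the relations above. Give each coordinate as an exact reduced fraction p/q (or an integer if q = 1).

E = (-5699/709, -4719/709)

1. E_x = -5699/709  [C, A, E are collinear ∩ BE ⟂ CA]
2. E_y = -4719/709  [C, A, E are collinear ∩ BE ⟂ CA]
   → E = (-5699/709, -4719/709)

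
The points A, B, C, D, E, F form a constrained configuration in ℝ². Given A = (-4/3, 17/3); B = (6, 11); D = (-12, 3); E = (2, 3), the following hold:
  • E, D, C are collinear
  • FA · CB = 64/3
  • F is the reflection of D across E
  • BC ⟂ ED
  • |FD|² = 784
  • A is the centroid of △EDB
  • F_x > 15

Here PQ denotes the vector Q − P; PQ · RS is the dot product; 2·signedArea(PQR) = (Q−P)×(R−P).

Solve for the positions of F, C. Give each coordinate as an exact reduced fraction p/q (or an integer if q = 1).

C = (6, 3)
F = (16, 3)

1. F_x = 16  [F is the reflection of D across E]
2. F_y = 3  [F is the reflection of D across E]
   → F = (16, 3)
3. C_x = 6  [E, D, C are collinear ∩ BC ⟂ ED]
4. C_y = 3  [E, D, C are collinear ∩ BC ⟂ ED]
   → C = (6, 3)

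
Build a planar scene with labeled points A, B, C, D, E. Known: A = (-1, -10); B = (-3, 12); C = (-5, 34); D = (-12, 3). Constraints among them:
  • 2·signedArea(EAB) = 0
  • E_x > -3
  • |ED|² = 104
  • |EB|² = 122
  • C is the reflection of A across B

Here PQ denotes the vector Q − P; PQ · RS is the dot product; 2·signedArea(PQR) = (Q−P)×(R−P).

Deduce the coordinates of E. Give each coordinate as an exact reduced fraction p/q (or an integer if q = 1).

1. E_x = -2  [line -22·x + -2·y + -42 = 0 ∩ |EB|² = 122]
2. E_y = 1  [line -22·x + -2·y + -42 = 0 ∩ |EB|² = 122]
   → E = (-2, 1)

E = (-2, 1)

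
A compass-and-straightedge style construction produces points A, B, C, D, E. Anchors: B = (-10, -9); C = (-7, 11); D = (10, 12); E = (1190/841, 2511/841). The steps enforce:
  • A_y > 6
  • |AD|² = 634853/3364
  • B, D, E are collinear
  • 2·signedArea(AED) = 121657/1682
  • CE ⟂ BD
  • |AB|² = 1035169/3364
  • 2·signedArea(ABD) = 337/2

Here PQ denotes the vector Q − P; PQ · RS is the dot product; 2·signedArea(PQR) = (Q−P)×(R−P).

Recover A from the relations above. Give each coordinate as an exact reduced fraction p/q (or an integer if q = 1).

1. A_x = -4697/1682  [line -7581/841·x + 7220/841·y + -143317/1682 = 0 ∩ |AB|² = 1035169/3364]
2. A_y = 5881/841  [line -7581/841·x + 7220/841·y + -143317/1682 = 0 ∩ |AB|² = 1035169/3364]
   → A = (-4697/1682, 5881/841)

A = (-4697/1682, 5881/841)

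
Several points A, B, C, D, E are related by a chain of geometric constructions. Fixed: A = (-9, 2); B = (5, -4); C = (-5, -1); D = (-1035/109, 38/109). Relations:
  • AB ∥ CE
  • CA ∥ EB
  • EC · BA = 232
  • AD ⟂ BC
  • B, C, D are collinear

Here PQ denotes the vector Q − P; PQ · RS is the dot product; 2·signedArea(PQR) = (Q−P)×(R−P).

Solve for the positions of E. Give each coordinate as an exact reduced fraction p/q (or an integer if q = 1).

E = (9, -7)

1. E_x = 9  [CA ∥ EB ∩ AB ∥ CE]
2. E_y = -7  [CA ∥ EB ∩ AB ∥ CE]
   → E = (9, -7)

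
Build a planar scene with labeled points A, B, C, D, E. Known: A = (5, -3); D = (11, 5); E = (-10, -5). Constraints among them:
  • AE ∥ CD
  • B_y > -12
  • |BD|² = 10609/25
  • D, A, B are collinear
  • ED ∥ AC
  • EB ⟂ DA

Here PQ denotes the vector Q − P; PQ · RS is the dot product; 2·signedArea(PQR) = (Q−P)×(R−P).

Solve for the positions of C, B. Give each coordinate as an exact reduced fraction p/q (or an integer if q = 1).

B = (-34/25, -287/25)
C = (26, 7)

1. C_x = 26  [AE ∥ CD ∩ ED ∥ AC]
2. C_y = 7  [AE ∥ CD ∩ ED ∥ AC]
   → C = (26, 7)
3. B_x = -34/25  [D, A, B are collinear ∩ EB ⟂ DA]
4. B_y = -287/25  [D, A, B are collinear ∩ EB ⟂ DA]
   → B = (-34/25, -287/25)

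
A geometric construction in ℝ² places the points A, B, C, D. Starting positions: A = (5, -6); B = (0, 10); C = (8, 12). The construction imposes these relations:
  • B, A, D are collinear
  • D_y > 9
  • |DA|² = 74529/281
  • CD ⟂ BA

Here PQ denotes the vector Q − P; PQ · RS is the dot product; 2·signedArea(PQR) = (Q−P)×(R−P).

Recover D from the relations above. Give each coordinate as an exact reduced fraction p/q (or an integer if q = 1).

D = (40/281, 2682/281)

1. D_x = 40/281  [B, A, D are collinear ∩ CD ⟂ BA]
2. D_y = 2682/281  [B, A, D are collinear ∩ CD ⟂ BA]
   → D = (40/281, 2682/281)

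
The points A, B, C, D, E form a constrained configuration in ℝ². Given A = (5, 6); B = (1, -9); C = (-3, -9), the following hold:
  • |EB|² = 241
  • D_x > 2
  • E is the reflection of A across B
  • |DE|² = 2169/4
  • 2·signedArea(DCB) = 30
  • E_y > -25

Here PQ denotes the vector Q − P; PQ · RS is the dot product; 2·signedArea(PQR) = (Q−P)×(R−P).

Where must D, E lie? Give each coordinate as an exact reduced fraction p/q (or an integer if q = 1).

1. D_y = -3/2  [2·signedArea(DCB) = 30]
2. E_x = -3  [E is the reflection of A across B]
3. E_y = -24  [E is the reflection of A across B]
   → E = (-3, -24)
4. D_x = 3  [|DE|² = 2169/4]
   → D = (3, -3/2)

D = (3, -3/2)
E = (-3, -24)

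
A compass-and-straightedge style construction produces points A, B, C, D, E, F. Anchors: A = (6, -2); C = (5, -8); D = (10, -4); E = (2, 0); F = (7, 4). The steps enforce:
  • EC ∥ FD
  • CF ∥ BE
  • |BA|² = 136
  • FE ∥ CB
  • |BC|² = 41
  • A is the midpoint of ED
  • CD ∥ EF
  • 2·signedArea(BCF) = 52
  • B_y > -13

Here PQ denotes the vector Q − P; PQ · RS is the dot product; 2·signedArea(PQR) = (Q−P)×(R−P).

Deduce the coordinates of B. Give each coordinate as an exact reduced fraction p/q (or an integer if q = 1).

1. B_x = 0  [CF ∥ BE ∩ FE ∥ CB]
2. B_y = -12  [CF ∥ BE ∩ FE ∥ CB]
   → B = (0, -12)

B = (0, -12)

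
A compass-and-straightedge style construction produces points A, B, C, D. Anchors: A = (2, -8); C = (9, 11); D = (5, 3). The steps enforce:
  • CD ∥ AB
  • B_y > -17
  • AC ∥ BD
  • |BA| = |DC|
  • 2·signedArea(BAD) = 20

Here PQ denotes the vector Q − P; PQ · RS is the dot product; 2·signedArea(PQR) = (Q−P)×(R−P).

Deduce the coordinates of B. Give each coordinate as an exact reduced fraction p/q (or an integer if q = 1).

1. B_x = -2  [AC ∥ BD ∩ CD ∥ AB]
2. B_y = -16  [AC ∥ BD ∩ CD ∥ AB]
   → B = (-2, -16)

B = (-2, -16)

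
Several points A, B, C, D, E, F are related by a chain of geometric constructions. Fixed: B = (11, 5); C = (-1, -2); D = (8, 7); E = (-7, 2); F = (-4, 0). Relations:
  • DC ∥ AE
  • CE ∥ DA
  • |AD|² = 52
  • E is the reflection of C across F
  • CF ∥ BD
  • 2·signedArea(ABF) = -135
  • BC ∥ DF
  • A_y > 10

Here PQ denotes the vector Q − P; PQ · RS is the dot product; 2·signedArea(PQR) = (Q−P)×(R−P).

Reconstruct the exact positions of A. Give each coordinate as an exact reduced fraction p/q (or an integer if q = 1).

A = (2, 11)

1. A_x = 2  [DC ∥ AE ∩ CE ∥ DA]
2. A_y = 11  [DC ∥ AE ∩ CE ∥ DA]
   → A = (2, 11)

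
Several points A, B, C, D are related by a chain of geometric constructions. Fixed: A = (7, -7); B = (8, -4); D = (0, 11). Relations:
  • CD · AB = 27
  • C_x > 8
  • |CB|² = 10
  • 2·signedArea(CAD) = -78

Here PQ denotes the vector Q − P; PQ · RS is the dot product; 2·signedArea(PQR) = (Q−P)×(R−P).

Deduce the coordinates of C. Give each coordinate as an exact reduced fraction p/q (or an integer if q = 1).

1. C_x = 9  [2·signedArea(CAD) = -78 ∩ CD · AB = 27]
2. C_y = -1  [2·signedArea(CAD) = -78 ∩ CD · AB = 27]
   → C = (9, -1)

C = (9, -1)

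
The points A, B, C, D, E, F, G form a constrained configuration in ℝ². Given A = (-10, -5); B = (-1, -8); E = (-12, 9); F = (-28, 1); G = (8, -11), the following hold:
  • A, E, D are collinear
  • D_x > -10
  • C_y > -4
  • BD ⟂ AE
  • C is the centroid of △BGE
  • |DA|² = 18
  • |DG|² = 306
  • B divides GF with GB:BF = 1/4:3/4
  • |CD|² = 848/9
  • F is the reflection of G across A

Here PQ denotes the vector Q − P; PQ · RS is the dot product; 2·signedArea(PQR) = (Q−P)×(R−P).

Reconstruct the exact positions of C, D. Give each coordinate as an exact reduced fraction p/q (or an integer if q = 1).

C = (-5/3, -10/3)
D = (-47/5, -46/5)

1. C_x = -5/3  [C is the centroid of △BGE]
2. C_y = -10/3  [C is the centroid of △BGE]
   → C = (-5/3, -10/3)
3. D_x = -47/5  [A, E, D are collinear ∩ BD ⟂ AE]
4. D_y = -46/5  [A, E, D are collinear ∩ BD ⟂ AE]
   → D = (-47/5, -46/5)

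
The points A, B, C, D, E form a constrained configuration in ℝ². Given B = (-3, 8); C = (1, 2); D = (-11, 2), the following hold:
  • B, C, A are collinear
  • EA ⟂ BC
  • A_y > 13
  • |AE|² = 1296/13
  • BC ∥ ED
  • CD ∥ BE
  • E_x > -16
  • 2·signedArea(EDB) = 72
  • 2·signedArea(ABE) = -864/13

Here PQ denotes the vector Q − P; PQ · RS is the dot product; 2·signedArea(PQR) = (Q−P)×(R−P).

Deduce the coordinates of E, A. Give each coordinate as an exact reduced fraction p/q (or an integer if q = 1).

A = (-87/13, 176/13)
E = (-15, 8)

1. E_x = -15  [BC ∥ ED ∩ CD ∥ BE]
2. E_y = 8  [BC ∥ ED ∩ CD ∥ BE]
   → E = (-15, 8)
3. A_x = -87/13  [B, C, A are collinear ∩ EA ⟂ BC]
4. A_y = 176/13  [B, C, A are collinear ∩ EA ⟂ BC]
   → A = (-87/13, 176/13)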